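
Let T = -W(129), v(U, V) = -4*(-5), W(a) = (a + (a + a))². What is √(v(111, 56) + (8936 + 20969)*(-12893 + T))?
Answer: I*√4864407090 ≈ 69745.0*I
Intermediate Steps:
W(a) = 9*a² (W(a) = (a + 2*a)² = (3*a)² = 9*a²)
v(U, V) = 20
T = -149769 (T = -9*129² = -9*16641 = -1*149769 = -149769)
√(v(111, 56) + (8936 + 20969)*(-12893 + T)) = √(20 + (8936 + 20969)*(-12893 - 149769)) = √(20 + 29905*(-162662)) = √(20 - 4864407110) = √(-4864407090) = I*√4864407090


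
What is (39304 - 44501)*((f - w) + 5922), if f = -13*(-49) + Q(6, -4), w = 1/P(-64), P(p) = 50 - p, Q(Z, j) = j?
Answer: -3883556993/114 ≈ -3.4066e+7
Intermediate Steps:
w = 1/114 (w = 1/(50 - 1*(-64)) = 1/(50 + 64) = 1/114 ≈ 0.0087719)
f = 633 (f = -13*(-49) - 4 = 637 - 4 = 633)
(39304 - 44501)*((f - w) + 5922) = (39304 - 44501)*((633 - 1*1/114) + 5922) = -5197*((633 - 1/114) + 5922) = -5197*(72161/114 + 5922) = -5197*747269/114 = -3883556993/114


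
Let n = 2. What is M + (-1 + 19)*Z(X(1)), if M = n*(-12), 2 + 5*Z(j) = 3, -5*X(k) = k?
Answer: -102/5 ≈ -20.400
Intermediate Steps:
X(k) = -k/5
Z(j) = ⅕ (Z(j) = -⅖ + (⅕)*3 = -⅖ + ⅗ = ⅕)
M = -24 (M = 2*(-12) = -24)
M + (-1 + 19)*Z(X(1)) = -24 + (-1 + 19)*(⅕) = -24 + 18*(⅕) = -24 + 18/5 = -102/5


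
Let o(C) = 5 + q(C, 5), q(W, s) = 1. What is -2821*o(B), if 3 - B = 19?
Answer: -16926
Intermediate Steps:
B = -16 (B = 3 - 1*19 = 3 - 19 = -16)
o(C) = 6 (o(C) = 5 + 1 = 6)
-2821*o(B) = -2821*6 = -16926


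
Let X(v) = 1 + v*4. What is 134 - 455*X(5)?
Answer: -9421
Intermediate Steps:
X(v) = 1 + 4*v
134 - 455*X(5) = 134 - 455*(1 + 4*5) = 134 - 455*(1 + 20) = 134 - 455*21 = 134 - 9555 = -9421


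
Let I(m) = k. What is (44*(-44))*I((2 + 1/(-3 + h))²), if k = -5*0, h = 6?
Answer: 0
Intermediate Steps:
k = 0
I(m) = 0
(44*(-44))*I((2 + 1/(-3 + h))²) = (44*(-44))*0 = -1936*0 = 0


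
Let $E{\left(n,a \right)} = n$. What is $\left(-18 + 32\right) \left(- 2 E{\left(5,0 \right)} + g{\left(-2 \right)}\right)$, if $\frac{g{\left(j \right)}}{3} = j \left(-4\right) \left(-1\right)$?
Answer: $-476$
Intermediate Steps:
$g{\left(j \right)} = 12 j$ ($g{\left(j \right)} = 3 j \left(-4\right) \left(-1\right) = 3 - 4 j \left(-1\right) = 3 \cdot 4 j = 12 j$)
$\left(-18 + 32\right) \left(- 2 E{\left(5,0 \right)} + g{\left(-2 \right)}\right) = \left(-18 + 32\right) \left(\left(-2\right) 5 + 12 \left(-2\right)\right) = 14 \left(-10 - 24\right) = 14 \left(-34\right) = -476$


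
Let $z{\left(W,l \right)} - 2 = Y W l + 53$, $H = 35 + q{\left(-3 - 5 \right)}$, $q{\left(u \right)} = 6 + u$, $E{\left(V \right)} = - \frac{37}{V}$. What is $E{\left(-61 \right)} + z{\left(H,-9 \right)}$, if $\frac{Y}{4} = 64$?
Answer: $- \frac{4634560}{61} \approx -75976.0$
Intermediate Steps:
$Y = 256$ ($Y = 4 \cdot 64 = 256$)
$H = 33$ ($H = 35 + \left(6 - 8\right) = 35 - 2 = 33$)
$z{\left(W,l \right)} = 55 + 256 W l$ ($z{\left(W,l \right)} = 2 + \left(256 W l + 53\right) = 2 + \left(53 + 256 W l\right) = 55 + 256 W l$)
$E{\left(-61 \right)} + z{\left(H,-9 \right)} = - \frac{37}{-61} + \left(55 + 256 \cdot 33 \left(-9\right)\right) = \left(-37\right) \left(- \frac{1}{61}\right) + \left(55 - 76032\right) = \frac{37}{61} - 75977 = - \frac{4634560}{61}$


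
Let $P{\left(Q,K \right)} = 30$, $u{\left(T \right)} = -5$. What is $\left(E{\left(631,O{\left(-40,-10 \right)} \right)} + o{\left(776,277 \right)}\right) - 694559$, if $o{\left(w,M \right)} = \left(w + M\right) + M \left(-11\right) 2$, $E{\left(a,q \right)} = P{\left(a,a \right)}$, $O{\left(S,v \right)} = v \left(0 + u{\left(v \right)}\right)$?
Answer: $-699570$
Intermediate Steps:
$O{\left(S,v \right)} = - 5 v$ ($O{\left(S,v \right)} = v \left(0 - 5\right) = v \left(-5\right) = - 5 v$)
$E{\left(a,q \right)} = 30$
$o{\left(w,M \right)} = w - 21 M$ ($o{\left(w,M \right)} = \left(M + w\right) + - 11 M 2 = \left(M + w\right) - 22 M = w - 21 M$)
$\left(E{\left(631,O{\left(-40,-10 \right)} \right)} + o{\left(776,277 \right)}\right) - 694559 = \left(30 + \left(776 - 5817\right)\right) - 694559 = \left(30 - 5041\right) - 694559 = -5011 - 694559 = -699570$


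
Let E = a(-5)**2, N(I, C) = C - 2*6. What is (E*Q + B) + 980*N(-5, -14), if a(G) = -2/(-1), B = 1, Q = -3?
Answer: -25491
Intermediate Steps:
a(G) = 2 (a(G) = -2*(-1) = 2)
N(I, C) = -12 + C (N(I, C) = C - 12 = -12 + C)
E = 4 (E = 2**2 = 4)
(E*Q + B) + 980*N(-5, -14) = (4*(-3) + 1) + 980*(-12 - 14) = (-12 + 1) + 980*(-26) = -11 - 25480 = -25491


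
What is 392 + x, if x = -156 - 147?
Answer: 89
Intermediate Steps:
x = -303
392 + x = 392 - 303 = 89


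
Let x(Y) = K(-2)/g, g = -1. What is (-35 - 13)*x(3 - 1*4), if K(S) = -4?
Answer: -192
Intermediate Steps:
x(Y) = 4 (x(Y) = -4/(-1) = -4*(-1) = 4)
(-35 - 13)*x(3 - 1*4) = (-35 - 13)*4 = -48*4 = -192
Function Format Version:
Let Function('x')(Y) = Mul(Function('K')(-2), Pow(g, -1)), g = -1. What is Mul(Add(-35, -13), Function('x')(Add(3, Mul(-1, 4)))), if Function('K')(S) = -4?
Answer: -192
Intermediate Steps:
Function('x')(Y) = 4 (Function('x')(Y) = Mul(-4, Pow(-1, -1)) = Mul(-4, -1) = 4)
Mul(Add(-35, -13), Function('x')(Add(3, Mul(-1, 4)))) = Mul(Add(-35, -13), 4) = Mul(-48, 4) = -192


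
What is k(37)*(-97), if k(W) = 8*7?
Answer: -5432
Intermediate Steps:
k(W) = 56
k(37)*(-97) = 56*(-97) = -5432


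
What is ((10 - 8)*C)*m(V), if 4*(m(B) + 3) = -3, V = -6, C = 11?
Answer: -165/2 ≈ -82.500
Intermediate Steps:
m(B) = -15/4 (m(B) = -3 + (¼)*(-3) = -3 - ¾ = -15/4)
((10 - 8)*C)*m(V) = ((10 - 8)*11)*(-15/4) = (2*11)*(-15/4) = 22*(-15/4) = -165/2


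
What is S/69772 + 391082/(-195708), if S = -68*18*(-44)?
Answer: -2093315407/1706867322 ≈ -1.2264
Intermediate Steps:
S = 53856 (S = -1224*(-44) = 53856)
S/69772 + 391082/(-195708) = 53856/69772 + 391082/(-195708) = 53856*(1/69772) + 391082*(-1/195708) = 13464/17443 - 195541/97854 = -2093315407/1706867322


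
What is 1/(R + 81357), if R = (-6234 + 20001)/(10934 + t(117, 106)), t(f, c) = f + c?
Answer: 3719/302571272 ≈ 1.2291e-5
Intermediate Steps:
t(f, c) = c + f
R = 4589/3719 (R = (-6234 + 20001)/(10934 + (106 + 117)) = 13767/(10934 + 223) = 13767/11157 = 13767*(1/11157) = 4589/3719 ≈ 1.2339)
1/(R + 81357) = 1/(4589/3719 + 81357) = 1/(302571272/3719) = 3719/302571272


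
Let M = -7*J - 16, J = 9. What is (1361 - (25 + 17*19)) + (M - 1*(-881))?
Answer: 1815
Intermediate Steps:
M = -79 (M = -7*9 - 16 = -63 - 16 = -79)
(1361 - (25 + 17*19)) + (M - 1*(-881)) = (1361 - (25 + 17*19)) + (-79 - 1*(-881)) = (1361 - (25 + 323)) + (-79 + 881) = (1361 - 1*348) + 802 = (1361 - 348) + 802 = 1013 + 802 = 1815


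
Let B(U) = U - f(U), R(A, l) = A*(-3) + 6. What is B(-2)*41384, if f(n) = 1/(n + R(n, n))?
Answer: -434532/5 ≈ -86906.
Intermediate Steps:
R(A, l) = 6 - 3*A (R(A, l) = -3*A + 6 = 6 - 3*A)
f(n) = 1/(6 - 2*n) (f(n) = 1/(n + (6 - 3*n)) = 1/(6 - 2*n))
B(U) = U + 1/(-6 + 2*U) (B(U) = U - (-1)/(-6 + 2*U) = U + 1/(-6 + 2*U))
B(-2)*41384 = ((½ - 2*(-3 - 2))/(-3 - 2))*41384 = ((½ - 2*(-5))/(-5))*41384 = -(½ + 10)/5*41384 = -⅕*21/2*41384 = -21/10*41384 = -434532/5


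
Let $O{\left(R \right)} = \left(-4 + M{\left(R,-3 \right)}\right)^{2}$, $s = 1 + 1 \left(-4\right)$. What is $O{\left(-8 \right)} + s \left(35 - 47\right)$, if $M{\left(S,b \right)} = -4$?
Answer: $100$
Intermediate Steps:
$s = -3$ ($s = 1 - 4 = -3$)
$O{\left(R \right)} = 64$ ($O{\left(R \right)} = \left(-4 - 4\right)^{2} = \left(-8\right)^{2} = 64$)
$O{\left(-8 \right)} + s \left(35 - 47\right) = 64 - 3 \left(35 - 47\right) = 64 - -36 = 64 + 36 = 100$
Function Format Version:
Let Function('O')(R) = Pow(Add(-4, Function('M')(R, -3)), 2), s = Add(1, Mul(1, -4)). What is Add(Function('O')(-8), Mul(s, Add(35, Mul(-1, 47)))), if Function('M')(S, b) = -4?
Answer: 100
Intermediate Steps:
s = -3 (s = Add(1, -4) = -3)
Function('O')(R) = 64 (Function('O')(R) = Pow(Add(-4, -4), 2) = Pow(-8, 2) = 64)
Add(Function('O')(-8), Mul(s, Add(35, Mul(-1, 47)))) = Add(64, Mul(-3, Add(35, Mul(-1, 47)))) = Add(64, Mul(-3, Add(35, -47))) = Add(64, Mul(-3, -12)) = Add(64, 36) = 100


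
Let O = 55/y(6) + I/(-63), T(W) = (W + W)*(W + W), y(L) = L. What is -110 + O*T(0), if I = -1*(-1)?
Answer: -110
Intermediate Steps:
I = 1
T(W) = 4*W² (T(W) = (2*W)*(2*W) = 4*W²)
O = 1153/126 (O = 55/6 + 1/(-63) = 55*(⅙) + 1*(-1/63) = 55/6 - 1/63 = 1153/126 ≈ 9.1508)
-110 + O*T(0) = -110 + 1153*(4*0²)/126 = -110 + 1153*(4*0)/126 = -110 + (1153/126)*0 = -110 + 0 = -110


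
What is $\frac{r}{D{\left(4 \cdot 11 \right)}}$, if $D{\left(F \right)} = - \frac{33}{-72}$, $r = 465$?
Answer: $\frac{11160}{11} \approx 1014.5$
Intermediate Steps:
$D{\left(F \right)} = \frac{11}{24}$ ($D{\left(F \right)} = \left(-33\right) \left(- \frac{1}{72}\right) = \frac{11}{24}$)
$\frac{r}{D{\left(4 \cdot 11 \right)}} = \frac{465}{\frac{11}{24}} = 465 \cdot \frac{24}{11} = \frac{11160}{11}$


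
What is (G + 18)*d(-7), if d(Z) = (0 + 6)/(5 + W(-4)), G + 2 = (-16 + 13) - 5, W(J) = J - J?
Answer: 48/5 ≈ 9.6000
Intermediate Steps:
W(J) = 0
G = -10 (G = -2 + ((-16 + 13) - 5) = -2 + (-3 - 5) = -2 - 8 = -10)
d(Z) = 6/5 (d(Z) = (0 + 6)/(5 + 0) = 6/5)
(G + 18)*d(-7) = (-10 + 18)*(6/5) = 8*(6/5) = 48/5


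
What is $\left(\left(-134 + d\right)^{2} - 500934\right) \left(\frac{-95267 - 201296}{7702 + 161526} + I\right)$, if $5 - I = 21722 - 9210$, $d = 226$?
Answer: $\frac{521237920436365}{84614} \approx 6.1602 \cdot 10^{9}$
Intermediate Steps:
$I = -12507$ ($I = 5 - \left(21722 - 9210\right) = 5 - 12512 = -12507$)
$\left(\left(-134 + d\right)^{2} - 500934\right) \left(\frac{-95267 - 201296}{7702 + 161526} + I\right) = \left(\left(-134 + 226\right)^{2} - 500934\right) \left(\frac{-95267 - 201296}{7702 + 161526} - 12507\right) = \left(92^{2} - 500934\right) \left(- \frac{296563}{169228} - 12507\right) = \left(8464 - 500934\right) \left(\left(-296563\right) \frac{1}{169228} - 12507\right) = - 492470 \left(- \frac{296563}{169228} - 12507\right) = \left(-492470\right) \left(- \frac{2116831159}{169228}\right) = \frac{521237920436365}{84614}$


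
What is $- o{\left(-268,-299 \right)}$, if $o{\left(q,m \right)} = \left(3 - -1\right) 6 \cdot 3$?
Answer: $-72$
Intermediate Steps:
$o{\left(q,m \right)} = 72$ ($o{\left(q,m \right)} = \left(3 + 1\right) 6 \cdot 3 = 4 \cdot 6 \cdot 3 = 24 \cdot 3 = 72$)
$- o{\left(-268,-299 \right)} = \left(-1\right) 72 = -72$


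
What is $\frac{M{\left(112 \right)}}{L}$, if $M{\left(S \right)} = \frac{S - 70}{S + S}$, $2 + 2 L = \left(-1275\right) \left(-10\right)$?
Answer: $\frac{3}{101984} \approx 2.9416 \cdot 10^{-5}$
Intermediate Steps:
$L = 6374$ ($L = -1 + \frac{\left(-1275\right) \left(-10\right)}{2} = -1 + \frac{1}{2} \cdot 12750 = -1 + 6375 = 6374$)
$M{\left(S \right)} = \frac{-70 + S}{2 S}$
$\frac{M{\left(112 \right)}}{L} = \frac{\frac{1}{2} \cdot \frac{1}{112} \left(-70 + 112\right)}{6374} = \frac{1}{2} \cdot \frac{1}{112} \cdot 42 \cdot \frac{1}{6374} = \frac{3}{16} \cdot \frac{1}{6374} = \frac{3}{101984}$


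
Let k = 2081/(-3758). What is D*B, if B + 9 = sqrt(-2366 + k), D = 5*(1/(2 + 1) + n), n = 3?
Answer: -150 + 25*I*sqrt(33421806822)/5637 ≈ -150.0 + 810.79*I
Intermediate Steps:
k = -2081/3758 (k = 2081*(-1/3758) = -2081/3758 ≈ -0.55375)
D = 50/3 (D = 5*(1/(2 + 1) + 3) = 5*(1/3 + 3) = 5*(10/3) = 50/3 ≈ 16.667)
B = -9 + I*sqrt(33421806822)/3758 (B = -9 + sqrt(-2366 - 2081/3758) = -9 + sqrt(-8893509/3758) = -9 + I*sqrt(33421806822)/3758 ≈ -9.0 + 48.647*I)
D*B = 50*(-9 + I*sqrt(33421806822)/3758)/3 = -150 + 25*I*sqrt(33421806822)/5637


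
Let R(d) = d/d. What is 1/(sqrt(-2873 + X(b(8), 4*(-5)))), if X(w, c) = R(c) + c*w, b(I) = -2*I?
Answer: -I*sqrt(638)/1276 ≈ -0.019795*I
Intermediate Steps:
R(d) = 1
X(w, c) = 1 + c*w
1/(sqrt(-2873 + X(b(8), 4*(-5)))) = 1/(sqrt(-2873 + (1 + (4*(-5))*(-2*8)))) = 1/(sqrt(-2873 + (1 - 20*(-16)))) = 1/(sqrt(-2873 + (1 + 320))) = 1/(sqrt(-2873 + 321)) = 1/(sqrt(-2552)) = 1/(2*I*sqrt(638)) = -I*sqrt(638)/1276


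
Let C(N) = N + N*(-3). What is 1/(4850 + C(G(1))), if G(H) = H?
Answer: 1/4848 ≈ 0.00020627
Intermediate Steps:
C(N) = -2*N (C(N) = N - 3*N = -2*N)
1/(4850 + C(G(1))) = 1/(4850 - 2*1) = 1/(4850 - 2) = 1/4848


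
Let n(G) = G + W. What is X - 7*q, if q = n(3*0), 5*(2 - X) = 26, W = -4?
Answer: 124/5 ≈ 24.800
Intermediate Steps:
X = -16/5 (X = 2 - ⅕*26 = 2 - 26/5 = -16/5 ≈ -3.2000)
n(G) = -4 + G (n(G) = G - 4 = -4 + G)
q = -4 (q = -4 + 3*0 = -4 + 0 = -4)
X - 7*q = -16/5 - 7*(-4) = -16/5 + 28 = 124/5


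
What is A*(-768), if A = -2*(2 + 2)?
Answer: 6144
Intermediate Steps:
A = -8 (A = -2*4 = -8)
A*(-768) = -8*(-768) = 6144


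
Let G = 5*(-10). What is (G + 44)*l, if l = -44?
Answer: 264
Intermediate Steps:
G = -50
(G + 44)*l = (-50 + 44)*(-44) = -6*(-44) = 264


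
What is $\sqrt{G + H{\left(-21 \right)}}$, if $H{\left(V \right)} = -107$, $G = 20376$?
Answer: $\sqrt{20269} \approx 142.37$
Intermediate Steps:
$\sqrt{G + H{\left(-21 \right)}} = \sqrt{20376 - 107} = \sqrt{20269}$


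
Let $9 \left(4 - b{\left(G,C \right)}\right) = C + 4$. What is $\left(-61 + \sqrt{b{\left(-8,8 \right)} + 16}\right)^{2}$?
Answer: $\frac{11219}{3} - \frac{244 \sqrt{42}}{3} \approx 3212.6$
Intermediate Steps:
$b{\left(G,C \right)} = \frac{32}{9} - \frac{C}{9}$ ($b{\left(G,C \right)} = 4 - \frac{C + 4}{9} = 4 - \frac{4 + C}{9} = 4 - \left(\frac{4}{9} + \frac{C}{9}\right) = \frac{32}{9} - \frac{C}{9}$)
$\left(-61 + \sqrt{b{\left(-8,8 \right)} + 16}\right)^{2} = \left(-61 + \sqrt{\left(\frac{32}{9} - \frac{8}{9}\right) + 16}\right)^{2} = \left(-61 + \sqrt{\frac{8}{3} + 16}\right)^{2} = \left(-61 + \sqrt{\frac{56}{3}}\right)^{2} = \left(-61 + \frac{2 \sqrt{42}}{3}\right)^{2}$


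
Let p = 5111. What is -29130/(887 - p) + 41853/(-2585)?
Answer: -1537667/165440 ≈ -9.2944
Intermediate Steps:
-29130/(887 - p) + 41853/(-2585) = -29130/(887 - 1*5111) + 41853/(-2585) = -29130/(887 - 5111) + 41853*(-1/2585) = -29130/(-4224) - 41853/2585 = -29130*(-1/4224) - 41853/2585 = 4855/704 - 41853/2585 = -1537667/165440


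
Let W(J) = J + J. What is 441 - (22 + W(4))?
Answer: 411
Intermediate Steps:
W(J) = 2*J
441 - (22 + W(4)) = 441 - (22 + 2*4) = 441 - (22 + 8) = 441 - 1*30 = 441 - 30 = 411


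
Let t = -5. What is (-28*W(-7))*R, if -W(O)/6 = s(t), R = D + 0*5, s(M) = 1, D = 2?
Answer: 336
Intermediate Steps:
R = 2 (R = 2 + 0*5 = 2 + 0 = 2)
W(O) = -6 (W(O) = -6*1 = -6)
(-28*W(-7))*R = -28*(-6)*2 = 168*2 = 336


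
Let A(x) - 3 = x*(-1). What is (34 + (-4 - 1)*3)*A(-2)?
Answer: 95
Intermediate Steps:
A(x) = 3 - x (A(x) = 3 + x*(-1) = 3 - x)
(34 + (-4 - 1)*3)*A(-2) = (34 + (-4 - 1)*3)*(3 - 1*(-2)) = (34 - 5*3)*(3 + 2) = (34 - 15)*5 = 19*5 = 95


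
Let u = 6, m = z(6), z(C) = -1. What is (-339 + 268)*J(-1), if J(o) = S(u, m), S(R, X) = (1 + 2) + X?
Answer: -142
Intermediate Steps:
m = -1
S(R, X) = 3 + X
J(o) = 2 (J(o) = 3 - 1 = 2)
(-339 + 268)*J(-1) = (-339 + 268)*2 = -71*2 = -142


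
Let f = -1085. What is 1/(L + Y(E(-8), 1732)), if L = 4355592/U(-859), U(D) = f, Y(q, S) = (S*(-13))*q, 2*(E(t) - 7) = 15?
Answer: -1085/358588562 ≈ -3.0258e-6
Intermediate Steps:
E(t) = 29/2 (E(t) = 7 + (1/2)*15 = 7 + 15/2 = 29/2)
Y(q, S) = -13*S*q (Y(q, S) = (-13*S)*q = -13*S*q)
U(D) = -1085
L = -4355592/1085 (L = 4355592/(-1085) = 4355592*(-1/1085) = -4355592/1085 ≈ -4014.4)
1/(L + Y(E(-8), 1732)) = 1/(-4355592/1085 - 13*1732*29/2) = 1/(-4355592/1085 - 326482) = 1/(-358588562/1085) = -1085/358588562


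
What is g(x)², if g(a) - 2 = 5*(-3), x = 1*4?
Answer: 169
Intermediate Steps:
x = 4
g(a) = -13 (g(a) = 2 + 5*(-3) = 2 - 15 = -13)
g(x)² = (-13)² = 169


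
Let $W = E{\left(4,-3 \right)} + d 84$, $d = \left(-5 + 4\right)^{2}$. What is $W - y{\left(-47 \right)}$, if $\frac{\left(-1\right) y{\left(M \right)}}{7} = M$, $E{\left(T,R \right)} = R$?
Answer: $-248$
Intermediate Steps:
$d = 1$ ($d = \left(-1\right)^{2} = 1$)
$W = 81$ ($W = -3 + 1 \cdot 84 = -3 + 84 = 81$)
$y{\left(M \right)} = - 7 M$
$W - y{\left(-47 \right)} = 81 - \left(-7\right) \left(-47\right) = 81 - 329 = -248$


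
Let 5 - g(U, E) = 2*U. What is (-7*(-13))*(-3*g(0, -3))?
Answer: -1365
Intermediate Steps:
g(U, E) = 5 - 2*U
(-7*(-13))*(-3*g(0, -3)) = (-7*(-13))*(-3*(5 - 2*0)) = 91*(-3*(5 + 0)) = 91*(-3*5) = 91*(-15) = -1365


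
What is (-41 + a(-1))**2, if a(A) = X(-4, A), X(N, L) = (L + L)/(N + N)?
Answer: 26569/16 ≈ 1660.6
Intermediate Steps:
X(N, L) = L/N (X(N, L) = (2*L)/((2*N)) = (2*L)*(1/(2*N)) = L/N)
a(A) = -A/4 (a(A) = A/(-4) = A*(-1/4) = -A/4)
(-41 + a(-1))**2 = (-41 - 1/4*(-1))**2 = (-41 + 1/4)**2 = (-163/4)**2 = 26569/16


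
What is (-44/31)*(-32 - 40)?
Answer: 3168/31 ≈ 102.19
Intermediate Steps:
(-44/31)*(-32 - 40) = -44*1/31*(-72) = -44/31*(-72) = 3168/31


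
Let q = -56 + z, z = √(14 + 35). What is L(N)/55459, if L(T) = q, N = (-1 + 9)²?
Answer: -49/55459 ≈ -0.00088354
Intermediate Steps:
N = 64 (N = 8² = 64)
z = 7 (z = √49 = 7)
q = -49 (q = -56 + 7 = -49)
L(T) = -49
L(N)/55459 = -49/55459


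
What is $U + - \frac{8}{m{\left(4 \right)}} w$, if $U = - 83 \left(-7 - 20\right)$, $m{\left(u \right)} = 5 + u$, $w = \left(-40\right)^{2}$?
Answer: $\frac{7369}{9} \approx 818.78$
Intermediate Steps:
$w = 1600$
$U = 2241$ ($U = \left(-83\right) \left(-27\right) = 2241$)
$U + - \frac{8}{m{\left(4 \right)}} w = 2241 + - \frac{8}{5 + 4} \cdot 1600 = 2241 + - \frac{8}{9} \cdot 1600 = 2241 + \left(-8\right) \frac{1}{9} \cdot 1600 = 2241 - \frac{12800}{9} = \frac{7369}{9}$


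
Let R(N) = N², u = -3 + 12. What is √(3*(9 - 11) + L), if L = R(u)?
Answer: 5*√3 ≈ 8.6602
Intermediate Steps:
u = 9
L = 81 (L = 9² = 81)
√(3*(9 - 11) + L) = √(3*(9 - 11) + 81) = √(3*(-2) + 81) = √(-6 + 81) = √75 = 5*√3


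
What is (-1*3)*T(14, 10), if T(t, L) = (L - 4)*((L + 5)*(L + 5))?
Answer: -4050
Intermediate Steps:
T(t, L) = (5 + L)²*(-4 + L) (T(t, L) = (-4 + L)*((5 + L)*(5 + L)) = (-4 + L)*(5 + L)² = (5 + L)²*(-4 + L))
(-1*3)*T(14, 10) = (-1*3)*((5 + 10)²*(-4 + 10)) = -3*15²*6 = -675*6 = -3*1350 = -4050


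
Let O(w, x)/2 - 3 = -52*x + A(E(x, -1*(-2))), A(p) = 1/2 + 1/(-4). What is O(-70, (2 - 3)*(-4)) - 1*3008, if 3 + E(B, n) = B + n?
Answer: -6835/2 ≈ -3417.5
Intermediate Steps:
E(B, n) = -3 + B + n (E(B, n) = -3 + (B + n) = -3 + B + n)
A(p) = ¼ (A(p) = 1*(½) + 1*(-¼) = ½ - ¼ = ¼)
O(w, x) = 13/2 - 104*x (O(w, x) = 6 + 2*(-52*x + ¼) = 6 + 2*(¼ - 52*x) = 6 + (½ - 104*x) = 13/2 - 104*x)
O(-70, (2 - 3)*(-4)) - 1*3008 = (13/2 - 104*(2 - 3)*(-4)) - 1*3008 = (13/2 - (-104)*(-4)) - 3008 = (13/2 - 104*4) - 3008 = (13/2 - 416) - 3008 = -819/2 - 3008 = -6835/2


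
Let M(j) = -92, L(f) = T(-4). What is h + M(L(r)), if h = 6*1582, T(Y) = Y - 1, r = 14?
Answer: 9400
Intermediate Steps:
T(Y) = -1 + Y
L(f) = -5 (L(f) = -1 - 4 = -5)
h = 9492
h + M(L(r)) = 9492 - 92 = 9400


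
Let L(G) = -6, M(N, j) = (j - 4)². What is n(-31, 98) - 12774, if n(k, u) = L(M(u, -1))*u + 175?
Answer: -13187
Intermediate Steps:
M(N, j) = (-4 + j)²
n(k, u) = 175 - 6*u (n(k, u) = -6*u + 175 = 175 - 6*u)
n(-31, 98) - 12774 = (175 - 6*98) - 12774 = (175 - 588) - 12774 = -413 - 12774 = -13187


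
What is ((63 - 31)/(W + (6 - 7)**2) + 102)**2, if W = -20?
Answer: 3632836/361 ≈ 10063.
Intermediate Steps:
((63 - 31)/(W + (6 - 7)**2) + 102)**2 = ((63 - 31)/(-20 + (6 - 7)**2) + 102)**2 = (32/(-20 + (-1)**2) + 102)**2 = (32/(-20 + 1) + 102)**2 = (32/(-19) + 102)**2 = (32*(-1/19) + 102)**2 = (-32/19 + 102)**2 = (1906/19)**2 = 3632836/361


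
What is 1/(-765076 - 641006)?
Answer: -1/1406082 ≈ -7.1120e-7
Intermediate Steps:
1/(-765076 - 641006) = 1/(-1406082) = -1/1406082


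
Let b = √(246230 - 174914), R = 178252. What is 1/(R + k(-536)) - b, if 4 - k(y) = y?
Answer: 1/178792 - 6*√1981 ≈ -267.05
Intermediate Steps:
k(y) = 4 - y
b = 6*√1981 (b = √71316 = 6*√1981 ≈ 267.05)
1/(R + k(-536)) - b = 1/(178252 + (4 - 1*(-536))) - 6*√1981 = 1/(178252 + (4 + 536)) - 6*√1981 = 1/(178252 + 540) - 6*√1981 = 1/178792 - 6*√1981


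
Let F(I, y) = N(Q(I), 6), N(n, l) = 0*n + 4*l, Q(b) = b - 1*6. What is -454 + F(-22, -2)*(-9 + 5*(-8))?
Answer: -1630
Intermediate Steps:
Q(b) = -6 + b (Q(b) = b - 6 = -6 + b)
N(n, l) = 4*l (N(n, l) = 0 + 4*l = 4*l)
F(I, y) = 24 (F(I, y) = 4*6 = 24)
-454 + F(-22, -2)*(-9 + 5*(-8)) = -454 + 24*(-9 + 5*(-8)) = -454 + 24*(-9 - 40) = -454 + 24*(-49) = -454 - 1176 = -1630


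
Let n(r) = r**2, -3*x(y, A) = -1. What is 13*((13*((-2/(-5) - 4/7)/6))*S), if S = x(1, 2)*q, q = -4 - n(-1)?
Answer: 169/21 ≈ 8.0476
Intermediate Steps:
x(y, A) = 1/3 (x(y, A) = -1/3*(-1) = 1/3)
q = -5 (q = -4 - 1*(-1)**2 = -4 - 1*1 = -4 - 1 = -5)
S = -5/3 (S = (1/3)*(-5) = -5/3 ≈ -1.6667)
13*((13*((-2/(-5) - 4/7)/6))*S) = 13*((13*((-2/(-5) - 4/7)/6))*(-5/3)) = 13*((13*((-2*(-1/5) - 4*1/7)*(1/6)))*(-5/3)) = 13*((13*((2/5 - 4/7)*(1/6)))*(-5/3)) = 13*((13*(-6/35*1/6))*(-5/3)) = 13*((13*(-1/35))*(-5/3)) = 13*(-13/35*(-5/3)) = 13*(13/21) = 169/21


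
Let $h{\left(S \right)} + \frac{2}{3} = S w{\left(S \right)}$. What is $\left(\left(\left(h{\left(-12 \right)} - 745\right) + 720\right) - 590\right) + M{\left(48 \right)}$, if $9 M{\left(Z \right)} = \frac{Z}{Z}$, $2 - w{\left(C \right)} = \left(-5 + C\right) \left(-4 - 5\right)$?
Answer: $\frac{10768}{9} \approx 1196.4$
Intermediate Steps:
$w{\left(C \right)} = -43 + 9 C$ ($w{\left(C \right)} = 2 - \left(-5 + C\right) \left(-4 - 5\right) = 2 - \left(-5 + C\right) \left(-9\right) = 2 - \left(45 - 9 C\right) = 2 + \left(-45 + 9 C\right) = -43 + 9 C$)
$h{\left(S \right)} = - \frac{2}{3} + S \left(-43 + 9 S\right)$
$M{\left(Z \right)} = \frac{1}{9}$ ($M{\left(Z \right)} = \frac{Z \frac{1}{Z}}{9} = \frac{1}{9} \cdot 1 = \frac{1}{9}$)
$\left(\left(\left(h{\left(-12 \right)} - 745\right) + 720\right) - 590\right) + M{\left(48 \right)} = \left(\left(\left(\left(- \frac{2}{3} - 12 \left(-43 + 9 \left(-12\right)\right)\right) - 745\right) + 720\right) - 590\right) + \frac{1}{9} = \left(\left(\left(\left(- \frac{2}{3} - 12 \left(-43 - 108\right)\right) - 745\right) + 720\right) - 590\right) + \frac{1}{9} = \left(\left(\left(\left(- \frac{2}{3} - -1812\right) - 745\right) + 720\right) - 590\right) + \frac{1}{9} = \left(\left(\left(\left(- \frac{2}{3} + 1812\right) - 745\right) + 720\right) - 590\right) + \frac{1}{9} = \left(\left(\left(\frac{5434}{3} - 745\right) + 720\right) - 590\right) + \frac{1}{9} = \left(\left(\frac{3199}{3} + 720\right) - 590\right) + \frac{1}{9} = \left(\frac{5359}{3} - 590\right) + \frac{1}{9} = \frac{3589}{3} + \frac{1}{9} = \frac{10768}{9}$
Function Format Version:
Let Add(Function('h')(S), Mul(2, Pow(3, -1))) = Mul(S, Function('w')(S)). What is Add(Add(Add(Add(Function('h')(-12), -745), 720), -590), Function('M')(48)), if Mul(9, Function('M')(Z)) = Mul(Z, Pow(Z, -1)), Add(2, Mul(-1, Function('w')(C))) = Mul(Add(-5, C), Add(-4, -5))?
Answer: Rational(10768, 9) ≈ 1196.4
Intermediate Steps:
Function('w')(C) = Add(-43, Mul(9, C)) (Function('w')(C) = Add(2, Mul(-1, Mul(Add(-5, C), Add(-4, -5)))) = Add(2, Mul(-1, Mul(Add(-5, C), -9))) = Add(2, Mul(-1, Add(45, Mul(-9, C)))) = Add(2, Add(-45, Mul(9, C))) = Add(-43, Mul(9, C)))
Function('h')(S) = Add(Rational(-2, 3), Mul(S, Add(-43, Mul(9, S))))
Function('M')(Z) = Rational(1, 9) (Function('M')(Z) = Mul(Rational(1, 9), Mul(Z, Pow(Z, -1))) = Mul(Rational(1, 9), 1) = Rational(1, 9))
Add(Add(Add(Add(Function('h')(-12), -745), 720), -590), Function('M')(48)) = Add(Add(Add(Add(Add(Rational(-2, 3), Mul(-12, Add(-43, Mul(9, -12)))), -745), 720), -590), Rational(1, 9)) = Add(Add(Add(Add(Add(Rational(-2, 3), Mul(-12, Add(-43, -108))), -745), 720), -590), Rational(1, 9)) = Add(Add(Add(Add(Add(Rational(-2, 3), Mul(-12, -151)), -745), 720), -590), Rational(1, 9)) = Add(Add(Add(Add(Add(Rational(-2, 3), 1812), -745), 720), -590), Rational(1, 9)) = Add(Add(Add(Add(Rational(5434, 3), -745), 720), -590), Rational(1, 9)) = Add(Add(Add(Rational(3199, 3), 720), -590), Rational(1, 9)) = Add(Add(Rational(5359, 3), -590), Rational(1, 9)) = Add(Rational(3589, 3), Rational(1, 9)) = Rational(10768, 9)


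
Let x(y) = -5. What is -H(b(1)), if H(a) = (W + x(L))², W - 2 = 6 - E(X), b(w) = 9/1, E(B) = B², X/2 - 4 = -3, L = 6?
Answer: -1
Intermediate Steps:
X = 2 (X = 8 + 2*(-3) = 8 - 6 = 2)
b(w) = 9 (b(w) = 9*1 = 9)
W = 4 (W = 2 + (6 - 1*2²) = 2 + (6 - 1*4) = 2 + (6 - 4) = 2 + 2 = 4)
H(a) = 1 (H(a) = (4 - 5)² = (-1)² = 1)
-H(b(1)) = -1*1 = -1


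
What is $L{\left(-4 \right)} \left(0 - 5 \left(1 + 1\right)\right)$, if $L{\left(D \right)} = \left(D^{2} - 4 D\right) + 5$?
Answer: $-370$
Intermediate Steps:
$L{\left(D \right)} = 5 + D^{2} - 4 D$
$L{\left(-4 \right)} \left(0 - 5 \left(1 + 1\right)\right) = \left(5 + \left(-4\right)^{2} - -16\right) \left(0 - 5 \left(1 + 1\right)\right) = \left(5 + 16 + 16\right) \left(0 - 10\right) = 37 \left(0 - 10\right) = 37 \left(-10\right) = -370$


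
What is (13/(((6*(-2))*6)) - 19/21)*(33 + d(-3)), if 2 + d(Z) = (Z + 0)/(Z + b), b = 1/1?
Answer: -35555/1008 ≈ -35.273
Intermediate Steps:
b = 1
d(Z) = -2 + Z/(1 + Z) (d(Z) = -2 + (Z + 0)/(Z + 1) = -2 + Z/(1 + Z))
(13/(((6*(-2))*6)) - 19/21)*(33 + d(-3)) = (13/(((6*(-2))*6)) - 19/21)*(33 + (-2 - 1*(-3))/(1 - 3)) = (13/((-12*6)) - 19*1/21)*(33 + (-2 + 3)/(-2)) = (13/(-72) - 19/21)*(33 - ½*1) = (13*(-1/72) - 19/21)*(33 - ½) = (-13/72 - 19/21)*(65/2) = -547/504*65/2 = -35555/1008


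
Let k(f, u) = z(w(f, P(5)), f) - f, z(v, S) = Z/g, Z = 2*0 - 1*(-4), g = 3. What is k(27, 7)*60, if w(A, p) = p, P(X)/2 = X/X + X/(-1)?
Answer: -1540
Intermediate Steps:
P(X) = 2 - 2*X (P(X) = 2*(X/X + X/(-1)) = 2*(1 + X*(-1)) = 2*(1 - X) = 2 - 2*X)
Z = 4 (Z = 0 + 4 = 4)
z(v, S) = 4/3
k(f, u) = 4/3 - f
k(27, 7)*60 = (4/3 - 1*27)*60 = (4/3 - 27)*60 = -77/3*60 = -1540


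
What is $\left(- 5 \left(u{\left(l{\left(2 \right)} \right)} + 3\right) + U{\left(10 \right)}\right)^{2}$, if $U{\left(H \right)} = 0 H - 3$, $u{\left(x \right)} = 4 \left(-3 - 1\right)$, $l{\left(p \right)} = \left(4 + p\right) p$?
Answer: $3844$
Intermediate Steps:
$l{\left(p \right)} = p \left(4 + p\right)$
$u{\left(x \right)} = -16$ ($u{\left(x \right)} = 4 \left(-4\right) = -16$)
$U{\left(H \right)} = -3$ ($U{\left(H \right)} = 0 - 3 = -3$)
$\left(- 5 \left(u{\left(l{\left(2 \right)} \right)} + 3\right) + U{\left(10 \right)}\right)^{2} = \left(- 5 \left(-16 + 3\right) - 3\right)^{2} = \left(\left(-5\right) \left(-13\right) - 3\right)^{2} = \left(65 - 3\right)^{2} = 62^{2} = 3844$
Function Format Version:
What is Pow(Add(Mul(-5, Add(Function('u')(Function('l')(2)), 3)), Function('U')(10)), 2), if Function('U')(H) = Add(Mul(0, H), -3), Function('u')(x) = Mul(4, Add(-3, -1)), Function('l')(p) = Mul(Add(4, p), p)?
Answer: 3844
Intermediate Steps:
Function('l')(p) = Mul(p, Add(4, p))
Function('u')(x) = -16 (Function('u')(x) = Mul(4, -4) = -16)
Function('U')(H) = -3 (Function('U')(H) = Add(0, -3) = -3)
Pow(Add(Mul(-5, Add(Function('u')(Function('l')(2)), 3)), Function('U')(10)), 2) = Pow(Add(Mul(-5, Add(-16, 3)), -3), 2) = Pow(Add(Mul(-5, -13), -3), 2) = Pow(Add(65, -3), 2) = Pow(62, 2) = 3844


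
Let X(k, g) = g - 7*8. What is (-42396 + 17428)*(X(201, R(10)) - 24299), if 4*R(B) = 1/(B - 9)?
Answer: 608089398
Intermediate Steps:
R(B) = 1/(4*(-9 + B)) (R(B) = 1/(4*(B - 9)) = 1/(4*(-9 + B)))
X(k, g) = -56 + g (X(k, g) = g - 56 = -56 + g)
(-42396 + 17428)*(X(201, R(10)) - 24299) = (-42396 + 17428)*((-56 + 1/(4*(-9 + 10))) - 24299) = -24968*((-56 + (¼)/1) - 24299) = -24968*((-56 + (¼)*1) - 24299) = -24968*((-56 + ¼) - 24299) = -24968*(-223/4 - 24299) = -24968*(-97419/4) = 608089398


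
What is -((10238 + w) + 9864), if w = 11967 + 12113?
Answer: -44182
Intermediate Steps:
w = 24080
-((10238 + w) + 9864) = -((10238 + 24080) + 9864) = -(34318 + 9864) = -1*44182 = -44182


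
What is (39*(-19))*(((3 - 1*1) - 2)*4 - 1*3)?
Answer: 2223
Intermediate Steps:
(39*(-19))*(((3 - 1*1) - 2)*4 - 1*3) = -741*(((3 - 1) - 2)*4 - 3) = -741*((2 - 2)*4 - 3) = -741*(0*4 - 3) = -741*(0 - 3) = -741*(-3) = 2223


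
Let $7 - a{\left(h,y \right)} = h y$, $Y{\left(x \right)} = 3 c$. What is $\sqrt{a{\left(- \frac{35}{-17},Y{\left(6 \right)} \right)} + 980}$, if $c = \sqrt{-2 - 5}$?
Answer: $\frac{\sqrt{285243 - 1785 i \sqrt{7}}}{17} \approx 31.418 - 0.26007 i$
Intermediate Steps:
$c = i \sqrt{7}$ ($c = \sqrt{-7} = i \sqrt{7} \approx 2.6458 i$)
$Y{\left(x \right)} = 3 i \sqrt{7}$
$a{\left(h,y \right)} = 7 - h y$
$\sqrt{a{\left(- \frac{35}{-17},Y{\left(6 \right)} \right)} + 980} = \sqrt{\left(7 - - \frac{35}{-17} \cdot 3 i \sqrt{7}\right) + 980} = \sqrt{\left(7 - \left(-35\right) \left(- \frac{1}{17}\right) 3 i \sqrt{7}\right) + 980} = \sqrt{\left(7 - \frac{35 \cdot 3 i \sqrt{7}}{17}\right) + 980} = \sqrt{\left(7 - \frac{105 i \sqrt{7}}{17}\right) + 980} = \sqrt{987 - \frac{105 i \sqrt{7}}{17}}$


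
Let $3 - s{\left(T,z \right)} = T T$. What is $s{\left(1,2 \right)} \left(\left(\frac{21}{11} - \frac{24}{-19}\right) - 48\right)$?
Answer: $- \frac{18738}{209} \approx -89.656$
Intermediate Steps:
$s{\left(T,z \right)} = 3 - T^{2}$ ($s{\left(T,z \right)} = 3 - T T = 3 - T^{2}$)
$s{\left(1,2 \right)} \left(\left(\frac{21}{11} - \frac{24}{-19}\right) - 48\right) = \left(3 - 1^{2}\right) \left(\left(\frac{21}{11} - \frac{24}{-19}\right) - 48\right) = \left(3 - 1\right) \left(\left(21 \cdot \frac{1}{11} - - \frac{24}{19}\right) - 48\right) = \left(3 - 1\right) \left(\left(\frac{21}{11} + \frac{24}{19}\right) - 48\right) = 2 \left(\frac{663}{209} - 48\right) = 2 \left(- \frac{9369}{209}\right) = - \frac{18738}{209}$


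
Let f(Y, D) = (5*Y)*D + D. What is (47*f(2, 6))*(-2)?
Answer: -6204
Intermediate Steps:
f(Y, D) = D + 5*D*Y (f(Y, D) = 5*D*Y + D = D + 5*D*Y)
(47*f(2, 6))*(-2) = (47*(6*(1 + 5*2)))*(-2) = (47*(6*(1 + 10)))*(-2) = (47*(6*11))*(-2) = (47*66)*(-2) = 3102*(-2) = -6204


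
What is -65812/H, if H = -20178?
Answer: 32906/10089 ≈ 3.2616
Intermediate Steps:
-65812/H = -65812/(-20178) = -65812*(-1/20178) = 32906/10089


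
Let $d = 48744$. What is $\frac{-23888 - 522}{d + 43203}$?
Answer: $- \frac{24410}{91947} \approx -0.26548$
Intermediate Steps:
$\frac{-23888 - 522}{d + 43203} = \frac{-23888 - 522}{48744 + 43203} = - \frac{24410}{91947}$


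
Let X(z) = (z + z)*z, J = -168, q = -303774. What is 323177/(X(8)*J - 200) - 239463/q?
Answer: -15495910841/1098851816 ≈ -14.102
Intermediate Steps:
X(z) = 2*z² (X(z) = (2*z)*z = 2*z²)
323177/(X(8)*J - 200) - 239463/q = 323177/((2*8²)*(-168) - 200) - 239463/(-303774) = 323177/((2*64)*(-168) - 200) - 239463*(-1/303774) = 323177/(128*(-168) - 200) + 79821/101258 = 323177/(-21504 - 200) + 79821/101258 = 323177/(-21704) + 79821/101258 = 323177*(-1/21704) + 79821/101258 = -323177/21704 + 79821/101258 = -15495910841/1098851816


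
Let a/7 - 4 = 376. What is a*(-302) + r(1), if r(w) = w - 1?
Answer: -803320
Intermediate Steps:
a = 2660 (a = 28 + 7*376 = 28 + 2632 = 2660)
r(w) = -1 + w
a*(-302) + r(1) = 2660*(-302) + (-1 + 1) = -803320 + 0 = -803320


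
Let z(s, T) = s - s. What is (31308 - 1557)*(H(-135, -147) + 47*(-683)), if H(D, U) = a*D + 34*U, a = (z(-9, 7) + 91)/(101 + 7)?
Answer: -4428466101/4 ≈ -1.1071e+9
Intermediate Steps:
z(s, T) = 0
a = 91/108 (a = (0 + 91)/(101 + 7) = 91/108 ≈ 0.84259)
H(D, U) = 34*U + 91*D/108 (H(D, U) = 91*D/108 + 34*U = 34*U + 91*D/108)
(31308 - 1557)*(H(-135, -147) + 47*(-683)) = (31308 - 1557)*((34*(-147) + (91/108)*(-135)) + 47*(-683)) = 29751*((-4998 - 455/4) - 32101) = 29751*(-20447/4 - 32101) = 29751*(-148851/4) = -4428466101/4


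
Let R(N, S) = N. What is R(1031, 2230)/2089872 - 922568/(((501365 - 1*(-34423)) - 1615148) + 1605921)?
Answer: -1927506146905/1100445090192 ≈ -1.7516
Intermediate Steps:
R(1031, 2230)/2089872 - 922568/(((501365 - 1*(-34423)) - 1615148) + 1605921) = 1031/2089872 - 922568/(((501365 - 1*(-34423)) - 1615148) + 1605921) = 1031*(1/2089872) - 922568/(((501365 + 34423) - 1615148) + 1605921) = 1031/2089872 - 922568/((535788 - 1615148) + 1605921) = 1031/2089872 - 922568/(-1079360 + 1605921) = 1031/2089872 - 922568/526561 = -1927506146905/1100445090192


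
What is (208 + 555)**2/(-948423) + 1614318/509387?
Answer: 176358142873/69016335243 ≈ 2.5553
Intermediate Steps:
(208 + 555)**2/(-948423) + 1614318/509387 = 763**2*(-1/948423) + 1614318*(1/509387) = 582169*(-1/948423) + 1614318/509387 = -83167/135489 + 1614318/509387 = 176358142873/69016335243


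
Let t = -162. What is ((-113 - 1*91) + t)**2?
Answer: 133956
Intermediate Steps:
((-113 - 1*91) + t)**2 = ((-113 - 1*91) - 162)**2 = ((-113 - 91) - 162)**2 = (-204 - 162)**2 = (-366)**2 = 133956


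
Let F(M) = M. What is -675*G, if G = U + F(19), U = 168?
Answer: -126225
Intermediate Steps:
G = 187 (G = 168 + 19 = 187)
-675*G = -675*187 = -126225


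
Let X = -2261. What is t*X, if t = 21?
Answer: -47481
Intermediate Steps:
t*X = 21*(-2261) = -47481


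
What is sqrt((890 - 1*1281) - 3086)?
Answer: I*sqrt(3477) ≈ 58.966*I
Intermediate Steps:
sqrt((890 - 1*1281) - 3086) = sqrt((890 - 1281) - 3086) = sqrt(-391 - 3086) = sqrt(-3477) = I*sqrt(3477)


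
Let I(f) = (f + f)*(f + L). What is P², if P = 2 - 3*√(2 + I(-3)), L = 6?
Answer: -140 - 48*I ≈ -140.0 - 48.0*I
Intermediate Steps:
I(f) = 2*f*(6 + f) (I(f) = (f + f)*(f + 6) = (2*f)*(6 + f) = 2*f*(6 + f))
P = 2 - 12*I (P = 2 - 3*√(2 + 2*(-3)*(6 - 3)) = 2 - 3*√(2 + 2*(-3)*3) = 2 - 3*√(2 - 18) = 2 - 12*I ≈ 2.0 - 12.0*I)
P² = (2 - 12*I)²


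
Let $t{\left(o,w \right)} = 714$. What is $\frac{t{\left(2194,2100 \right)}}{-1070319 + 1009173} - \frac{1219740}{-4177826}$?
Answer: $\frac{5966604523}{21288112383} \approx 0.28028$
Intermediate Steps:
$\frac{t{\left(2194,2100 \right)}}{-1070319 + 1009173} - \frac{1219740}{-4177826} = \frac{714}{-1070319 + 1009173} - \frac{1219740}{-4177826} = \frac{714}{-61146} - - \frac{609870}{2088913} = 714 \left(- \frac{1}{61146}\right) + \frac{609870}{2088913} = - \frac{119}{10191} + \frac{609870}{2088913} = \frac{5966604523}{21288112383}$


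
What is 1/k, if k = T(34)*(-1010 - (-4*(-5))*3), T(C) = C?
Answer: -1/36380 ≈ -2.7488e-5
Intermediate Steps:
k = -36380 (k = 34*(-1010 - (-4*(-5))*3) = 34*(-1010 - 20*3) = 34*(-1010 - 1*60) = 34*(-1010 - 60) = 34*(-1070) = -36380)
1/k = 1/(-36380) = -1/36380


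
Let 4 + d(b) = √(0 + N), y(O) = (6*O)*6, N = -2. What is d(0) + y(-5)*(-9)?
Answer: 1616 + I*√2 ≈ 1616.0 + 1.4142*I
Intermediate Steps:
y(O) = 36*O
d(b) = -4 + I*√2 (d(b) = -4 + √(0 - 2) = -4 + √(-2) = -4 + I*√2)
d(0) + y(-5)*(-9) = (-4 + I*√2) + (36*(-5))*(-9) = (-4 + I*√2) - 180*(-9) = (-4 + I*√2) + 1620 = 1616 + I*√2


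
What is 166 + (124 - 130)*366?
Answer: -2030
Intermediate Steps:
166 + (124 - 130)*366 = 166 - 6*366 = 166 - 2196 = -2030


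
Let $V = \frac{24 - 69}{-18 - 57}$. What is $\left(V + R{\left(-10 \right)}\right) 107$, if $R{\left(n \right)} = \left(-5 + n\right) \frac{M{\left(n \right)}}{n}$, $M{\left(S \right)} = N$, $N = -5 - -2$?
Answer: $- \frac{4173}{10} \approx -417.3$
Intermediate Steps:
$N = -3$ ($N = -5 + 2 = -3$)
$M{\left(S \right)} = -3$
$V = \frac{3}{5}$ ($V = - \frac{45}{-75} = \left(-45\right) \left(- \frac{1}{75}\right) = \frac{3}{5} \approx 0.6$)
$R{\left(n \right)} = - \frac{3 \left(-5 + n\right)}{n}$ ($R{\left(n \right)} = \left(-5 + n\right) \left(- \frac{3}{n}\right) = - \frac{3 \left(-5 + n\right)}{n}$)
$\left(V + R{\left(-10 \right)}\right) 107 = \left(\frac{3}{5} - \left(3 - \frac{15}{-10}\right)\right) 107 = \left(\frac{3}{5} + \left(-3 + 15 \left(- \frac{1}{10}\right)\right)\right) 107 = \left(\frac{3}{5} - \frac{9}{2}\right) 107 = \left(- \frac{39}{10}\right) 107 = - \frac{4173}{10}$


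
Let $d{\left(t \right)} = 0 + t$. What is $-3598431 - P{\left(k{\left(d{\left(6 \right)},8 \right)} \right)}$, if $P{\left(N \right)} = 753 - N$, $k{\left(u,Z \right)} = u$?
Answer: $-3599178$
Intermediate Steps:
$d{\left(t \right)} = t$
$-3598431 - P{\left(k{\left(d{\left(6 \right)},8 \right)} \right)} = -3598431 - \left(753 - 6\right) = -3598431 - 747 = -3599178$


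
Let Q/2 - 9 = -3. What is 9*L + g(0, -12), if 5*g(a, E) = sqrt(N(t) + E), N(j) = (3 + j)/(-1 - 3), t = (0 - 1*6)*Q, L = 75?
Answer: 675 + sqrt(21)/10 ≈ 675.46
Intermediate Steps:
Q = 12 (Q = 18 + 2*(-3) = 18 - 6 = 12)
t = -72 (t = (0 - 1*6)*12 = (0 - 6)*12 = -6*12 = -72)
N(j) = -3/4 - j/4 (N(j) = (3 + j)/(-4) = (3 + j)*(-1/4) = -3/4 - j/4)
g(a, E) = sqrt(69/4 + E)/5 (g(a, E) = sqrt((-3/4 - 1/4*(-72)) + E)/5 = sqrt((-3/4 + 18) + E)/5 = sqrt(69/4 + E)/5)
9*L + g(0, -12) = 9*75 + sqrt(69 + 4*(-12))/10 = 675 + sqrt(69 - 48)/10 = 675 + sqrt(21)/10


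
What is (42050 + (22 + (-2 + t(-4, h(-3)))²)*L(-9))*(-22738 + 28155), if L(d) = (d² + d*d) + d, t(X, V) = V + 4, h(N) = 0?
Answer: 249333676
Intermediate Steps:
t(X, V) = 4 + V
L(d) = d + 2*d² (L(d) = (d² + d²) + d = 2*d² + d = d + 2*d²)
(42050 + (22 + (-2 + t(-4, h(-3)))²)*L(-9))*(-22738 + 28155) = (42050 + (22 + (-2 + (4 + 0))²)*(-9*(1 + 2*(-9))))*(-22738 + 28155) = (42050 + (22 + (-2 + 4)²)*(-9*(1 - 18)))*5417 = (42050 + (22 + 2²)*(-9*(-17)))*5417 = (42050 + (22 + 4)*153)*5417 = (42050 + 26*153)*5417 = (42050 + 3978)*5417 = 46028*5417 = 249333676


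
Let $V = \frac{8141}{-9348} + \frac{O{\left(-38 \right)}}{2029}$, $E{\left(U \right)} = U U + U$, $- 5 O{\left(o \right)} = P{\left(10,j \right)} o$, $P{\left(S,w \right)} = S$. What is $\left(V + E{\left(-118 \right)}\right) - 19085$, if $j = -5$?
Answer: $- \frac{100143086309}{18967092} \approx -5279.8$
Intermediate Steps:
$O{\left(o \right)} = - 2 o$ ($O{\left(o \right)} = - \frac{10 o}{5} = - 2 o$)
$E{\left(U \right)} = U + U^{2}$ ($E{\left(U \right)} = U^{2} + U = U + U^{2}$)
$V = - \frac{15807641}{18967092}$ ($V = \frac{8141}{-9348} + \frac{\left(-2\right) \left(-38\right)}{2029} = 8141 \left(- \frac{1}{9348}\right) + 76 \cdot \frac{1}{2029} = - \frac{8141}{9348} + \frac{76}{2029} = - \frac{15807641}{18967092} \approx -0.83342$)
$\left(V + E{\left(-118 \right)}\right) - 19085 = \left(- \frac{15807641}{18967092} - 118 \left(1 - 118\right)\right) - 19085 = \left(- \frac{15807641}{18967092} - -13806\right) - 19085 = \left(- \frac{15807641}{18967092} + 13806\right) - 19085 = \frac{261843864511}{18967092} - 19085 = - \frac{100143086309}{18967092}$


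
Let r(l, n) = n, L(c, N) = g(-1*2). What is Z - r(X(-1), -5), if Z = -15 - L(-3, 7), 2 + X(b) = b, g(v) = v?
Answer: -8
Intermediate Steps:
L(c, N) = -2 (L(c, N) = -1*2 = -2)
X(b) = -2 + b
Z = -13 (Z = -15 - 1*(-2) = -15 + 2 = -13)
Z - r(X(-1), -5) = -13 - 1*(-5) = -13 + 5 = -8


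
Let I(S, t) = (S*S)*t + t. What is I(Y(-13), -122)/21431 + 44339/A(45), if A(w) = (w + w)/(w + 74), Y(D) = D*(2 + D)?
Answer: 112852722971/1928790 ≈ 58510.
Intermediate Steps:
I(S, t) = t + t*S² (I(S, t) = S²*t + t = t*S² + t = t + t*S²)
A(w) = 2*w/(74 + w) (A(w) = (2*w)/(74 + w) = 2*w/(74 + w))
I(Y(-13), -122)/21431 + 44339/A(45) = -122*(1 + (-13*(2 - 13))²)/21431 + 44339/((2*45/(74 + 45))) = -122*(1 + (-13*(-11))²)*(1/21431) + 44339/((2*45/119)) = -122*(1 + 143²)*(1/21431) + 44339/((2*45*(1/119))) = -122*(1 + 20449)*(1/21431) + 44339/(90/119) = -122*20450*(1/21431) + 44339*(119/90) = -2494900*1/21431 + 5276341/90 = -2494900/21431 + 5276341/90 = 112852722971/1928790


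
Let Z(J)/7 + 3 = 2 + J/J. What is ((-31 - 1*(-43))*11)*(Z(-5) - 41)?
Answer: -5412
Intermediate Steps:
Z(J) = 0 (Z(J) = -21 + 7*(2 + J/J) = -21 + 7*(2 + 1) = -21 + 7*3 = -21 + 21 = 0)
((-31 - 1*(-43))*11)*(Z(-5) - 41) = ((-31 - 1*(-43))*11)*(0 - 41) = ((-31 + 43)*11)*(-41) = (12*11)*(-41) = 132*(-41) = -5412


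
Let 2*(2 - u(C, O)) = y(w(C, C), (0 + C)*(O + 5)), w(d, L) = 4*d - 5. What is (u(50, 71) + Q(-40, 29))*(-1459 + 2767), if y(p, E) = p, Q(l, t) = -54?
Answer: -195546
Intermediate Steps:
w(d, L) = -5 + 4*d
u(C, O) = 9/2 - 2*C (u(C, O) = 2 - (-5 + 4*C)/2 = 2 + (5/2 - 2*C) = 9/2 - 2*C)
(u(50, 71) + Q(-40, 29))*(-1459 + 2767) = ((9/2 - 2*50) - 54)*(-1459 + 2767) = ((9/2 - 100) - 54)*1308 = (-191/2 - 54)*1308 = -299/2*1308 = -195546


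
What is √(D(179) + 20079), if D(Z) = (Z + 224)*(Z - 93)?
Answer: √54737 ≈ 233.96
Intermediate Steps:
D(Z) = (-93 + Z)*(224 + Z) (D(Z) = (224 + Z)*(-93 + Z) = (-93 + Z)*(224 + Z))
√(D(179) + 20079) = √((-20832 + 179² + 131*179) + 20079) = √((-20832 + 32041 + 23449) + 20079) = √(34658 + 20079) = √54737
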